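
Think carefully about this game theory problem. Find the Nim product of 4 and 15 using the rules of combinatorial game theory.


Nim multiplication is bilinear over XOR: (u XOR v) * w = (u*w) XOR (v*w).
So we split each operand into its bit components and XOR the pairwise Nim products.
4 = 4 (as XOR of powers of 2).
15 = 1 + 2 + 4 + 8 (as XOR of powers of 2).
Using the standard Nim-product table on single bits:
  2*2 = 3,   2*4 = 8,   2*8 = 12,
  4*4 = 6,   4*8 = 11,  8*8 = 13,
and  1*x = x (identity), k*l = l*k (commutative).
Pairwise Nim products:
  4 * 1 = 4
  4 * 2 = 8
  4 * 4 = 6
  4 * 8 = 11
XOR them: 4 XOR 8 XOR 6 XOR 11 = 1.
Result: 4 * 15 = 1 (in Nim).

1


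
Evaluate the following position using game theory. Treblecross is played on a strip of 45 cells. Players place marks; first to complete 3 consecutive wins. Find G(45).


Treblecross: place X on empty cells; 3-in-a-row wins.
Playing within two cells of an existing X lets the opponent win at once, so sensible play treats the cells i-2..i+2 around each X as dead. The player left with no safe cell loses, so this is a normal-play take-away game on strips of safe cells.
Placing X at cell i (0-indexed) of a strip of k safe cells leaves independent strips of sizes max(0, i-2) and max(0, k-i-3). Hence G(k) = mex{ G(max(0,i-2)) XOR G(max(0,k-i-3)) : 0 <= i < k }, with G(0) = 0.
G(1): splits (0,0):0^0=0 -> mex({0}) = 1
G(2): splits (0,0):0^0=0 -> mex({0}) = 1
G(3): splits (0,0):0^0=0 -> mex({0}) = 1
G(4): splits (0,1):0^1=1 (0,0):0^0=0 -> mex({0, 1}) = 2
G(5): splits (0,2):0^1=1 (0,1):0^1=1 (0,0):0^0=0 -> mex({0, 1}) = 2
G(6) = mex({1}) = 0
G(7) = mex({0, 1, 2}) = 3
G(8) = mex({0, 1, 2}) = 3
G(9) = mex({0, 2}) = 1
G(10) = mex({0, 2, 3}) = 1
G(11) = mex({0, 3}) = 1
G(12) = mex({1, 3}) = 0
G(13) = mex({0, 1, 2, 3}) = 4
G(14) = mex({0, 1, 2}) = 3
G(15) = mex({0, 1, 2}) = 3
G(16) = mex({0, 1, 2, 4}) = 3
G(17) = mex({0, 1, 3, 4}) = 2
G(18) = mex({0, 1, 3, 4}) = 2
G(19) = mex({0, 1, 3, 5}) = 2
G(20) = mex({0, 1, 2, 3, 5}) = 4
G(21) = mex({0, 1, 2, 3, 5}) = 4
G(22) = mex({1, 2, 6}) = 0
G(23) = mex({0, 1, 2, 3, 4, 6}) = 5
G(24) = mex({0, 1, 2, 3, 4}) = 5
G(25) = mex({0, 1, 3, 4, 7}) = 2
G(26) = mex({0, 1, 3, 4, 5, 7}) = 2
G(27) = mex({0, 1, 3, 5}) = 2
G(28) = mex({0, 1, 2, 5}) = 3
G(29) = mex({0, 1, 2, 4, 5, 6}) = 3
G(30) = mex({1, 2, 4, 6}) = 0
G(31) = mex({0, 1, 2, 3, 4, 6}) = 5
G(32) = mex({1, 2, 3, 4, 7}) = 0
G(33) = mex({0, 3, 7}) = 1
G(34) = mex({0, 2, 3, 5, 7}) = 1
G(35) = mex({0, 2, 3, 5, 6}) = 1
G(36) = mex({0, 1, 2, 5, 6}) = 3
G(37) = mex({0, 1, 2, 4, 5, 6}) = 3
G(38) = mex({0, 1, 2, 4}) = 3
G(39) = mex({0, 1, 2, 3, 4, 7}) = 5
G(40) = mex({0, 1, 2, 3, 4, 5, 7}) = 6
G(41) = mex({0, 1, 2, 3, 5, 7}) = 4
G(42) = mex({0, 1, 2, 3, 5, 6, 7}) = 4
G(43) = mex({0, 2, 3, 5, 6}) = 1
G(44) = mex({1, 2, 3, 4, 5, 6}) = 0
G(45) = mex({0, 1, 2, 3, 4, 6, 7}) = 5
Therefore G(45) = 5.

5


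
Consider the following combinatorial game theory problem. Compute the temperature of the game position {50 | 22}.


The game is {50 | 22}, a switch {a | b} with numbers a > b.
Cooling {a | b} by t gives {a - t | b + t}, which stops being hot when a - t = b + t, i.e. at t = (a - b)/2. So the temperature of a switch is (a - b)/2.
Temperature = (Left option - Right option) / 2
= (50 - (22)) / 2
= 28 / 2
= 14

14


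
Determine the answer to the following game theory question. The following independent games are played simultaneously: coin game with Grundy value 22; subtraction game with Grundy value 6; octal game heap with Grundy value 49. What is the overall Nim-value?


By the Sprague-Grundy theorem, the Grundy value of a sum of games is the XOR of individual Grundy values.
coin game: Grundy value = 22. Running XOR: 0 XOR 22 = 22
subtraction game: Grundy value = 6. Running XOR: 22 XOR 6 = 16
octal game heap: Grundy value = 49. Running XOR: 16 XOR 49 = 33
The combined Grundy value is 33.

33


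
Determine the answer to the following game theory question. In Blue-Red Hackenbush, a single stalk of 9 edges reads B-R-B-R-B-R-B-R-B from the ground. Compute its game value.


Edges (from ground): B-R-B-R-B-R-B-R-B
By Berlekamp's sign-expansion rule, a Blue-Red Hackenbush stalk has the value of the surreal number whose sign sequence is the edge sequence with B -> + and R -> -.
Sign sequence: +-+-+-+-+
Trace the sign expansion in the surreal number tree, starting from 0:
Edge 1: B (sign +) -> bounds (0, +inf), value = 1
Edge 2: R (sign -) -> bounds (0, 1), value = 1/2
Edge 3: B (sign +) -> bounds (1/2, 1), value = 3/4
Edge 4: R (sign -) -> bounds (1/2, 3/4), value = 5/8
Edge 5: B (sign +) -> bounds (5/8, 3/4), value = 11/16
Edge 6: R (sign -) -> bounds (5/8, 11/16), value = 21/32
Edge 7: B (sign +) -> bounds (21/32, 11/16), value = 43/64
Edge 8: R (sign -) -> bounds (21/32, 43/64), value = 85/128
Edge 9: B (sign +) -> bounds (85/128, 43/64), value = 171/256
Game value = 171/256

171/256


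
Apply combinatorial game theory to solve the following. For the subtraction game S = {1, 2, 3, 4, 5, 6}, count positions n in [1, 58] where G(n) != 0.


Subtraction set S = {1, 2, 3, 4, 5, 6}, so G(n) = n mod 7.
G(n) = 0 when n is a multiple of 7.
Multiples of 7 in [1, 58]: 8
N-positions (nonzero Grundy) = 58 - 8 = 50

50


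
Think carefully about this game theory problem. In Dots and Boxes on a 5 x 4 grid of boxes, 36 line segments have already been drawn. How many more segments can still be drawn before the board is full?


Grid: 5 x 4 boxes, i.e. 6 rows and 5 columns of dots.
Horizontal edges: (rows + 1) * cols = 6 * 4 = 24
Vertical edges: rows * (cols + 1) = 5 * 5 = 25
Total edges: 24 + 25 = 49
Edges drawn: 36
Remaining: 49 - 36 = 13

13


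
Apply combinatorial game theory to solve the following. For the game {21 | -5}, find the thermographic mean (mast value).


Game = {21 | -5}, a switch {a | b} with numbers a > b.
Its thermograph has left wall a - t and right wall b + t, which meet at t = (a - b)/2, where both equal (a + b)/2. So the mast (mean value) is at (a + b)/2.
Mean = (21 + (-5))/2 = 16/2 = 8

8


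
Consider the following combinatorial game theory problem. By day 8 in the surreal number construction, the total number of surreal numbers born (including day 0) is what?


Day 0: {|} = 0 is born. Count = 1.
Day n: the number of surreal numbers born by day n is 2^(n+1) - 1.
By day 0: 2^1 - 1 = 1
By day 1: 2^2 - 1 = 3
By day 2: 2^3 - 1 = 7
By day 3: 2^4 - 1 = 15
By day 4: 2^5 - 1 = 31
By day 5: 2^6 - 1 = 63
By day 6: 2^7 - 1 = 127
By day 7: 2^8 - 1 = 255
By day 8: 2^9 - 1 = 511
By day 8: 511 surreal numbers.

511


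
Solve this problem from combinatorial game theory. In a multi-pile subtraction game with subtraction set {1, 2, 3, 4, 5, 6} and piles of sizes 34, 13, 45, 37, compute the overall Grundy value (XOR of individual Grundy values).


Subtraction set: {1, 2, 3, 4, 5, 6}
For this subtraction set, G(n) = n mod 7 (period = max + 1 = 7).
Pile 1 (size 34): G(34) = 34 mod 7 = 6
Pile 2 (size 13): G(13) = 13 mod 7 = 6
Pile 3 (size 45): G(45) = 45 mod 7 = 3
Pile 4 (size 37): G(37) = 37 mod 7 = 2
Total Grundy value = XOR of all: 6 XOR 6 XOR 3 XOR 2 = 1

1


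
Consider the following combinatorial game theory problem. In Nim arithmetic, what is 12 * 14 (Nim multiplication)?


Nim multiplication is bilinear over XOR: (u XOR v) * w = (u*w) XOR (v*w).
So we split each operand into its bit components and XOR the pairwise Nim products.
12 = 4 + 8 (as XOR of powers of 2).
14 = 2 + 4 + 8 (as XOR of powers of 2).
Using the standard Nim-product table on single bits:
  2*2 = 3,   2*4 = 8,   2*8 = 12,
  4*4 = 6,   4*8 = 11,  8*8 = 13,
and  1*x = x (identity), k*l = l*k (commutative).
Pairwise Nim products:
  4 * 2 = 8
  4 * 4 = 6
  4 * 8 = 11
  8 * 2 = 12
  8 * 4 = 11
  8 * 8 = 13
XOR them: 8 XOR 6 XOR 11 XOR 12 XOR 11 XOR 13 = 15.
Result: 12 * 14 = 15 (in Nim).

15


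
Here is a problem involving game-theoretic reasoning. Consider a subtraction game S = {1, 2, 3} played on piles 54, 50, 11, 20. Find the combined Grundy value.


Subtraction set: {1, 2, 3}
For this subtraction set, G(n) = n mod 4 (period = max + 1 = 4).
Pile 1 (size 54): G(54) = 54 mod 4 = 2
Pile 2 (size 50): G(50) = 50 mod 4 = 2
Pile 3 (size 11): G(11) = 11 mod 4 = 3
Pile 4 (size 20): G(20) = 20 mod 4 = 0
Total Grundy value = XOR of all: 2 XOR 2 XOR 3 XOR 0 = 3

3


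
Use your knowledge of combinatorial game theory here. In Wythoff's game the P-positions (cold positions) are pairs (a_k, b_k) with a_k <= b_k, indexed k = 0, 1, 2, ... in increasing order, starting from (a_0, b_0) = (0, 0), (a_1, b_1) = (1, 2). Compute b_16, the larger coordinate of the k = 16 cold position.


By Wythoff's theorem, a_k = floor(k * phi) and b_k = floor(k * phi^2) = a_k + k, where phi = (1 + sqrt(5))/2 is the golden ratio.
phi = (1 + sqrt(5))/2 = 1.618034
phi^2 = phi + 1 = 2.618034
k = 16
k * phi^2 = 16 * 2.618034 = 41.888544
b_16 = floor(k * phi^2) = 41 (check: a_16 + k = 25 + 16 = 41)

41


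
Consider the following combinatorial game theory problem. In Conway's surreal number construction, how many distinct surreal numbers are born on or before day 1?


Day 0: {|} = 0 is born. Count = 1.
Day n: the number of surreal numbers born by day n is 2^(n+1) - 1.
By day 0: 2^1 - 1 = 1
By day 1: 2^2 - 1 = 3
By day 1: 3 surreal numbers.

3


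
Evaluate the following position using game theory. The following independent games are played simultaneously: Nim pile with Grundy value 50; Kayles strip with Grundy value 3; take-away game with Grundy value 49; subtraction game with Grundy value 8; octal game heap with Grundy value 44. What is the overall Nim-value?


By the Sprague-Grundy theorem, the Grundy value of a sum of games is the XOR of individual Grundy values.
Nim pile: Grundy value = 50. Running XOR: 0 XOR 50 = 50
Kayles strip: Grundy value = 3. Running XOR: 50 XOR 3 = 49
take-away game: Grundy value = 49. Running XOR: 49 XOR 49 = 0
subtraction game: Grundy value = 8. Running XOR: 0 XOR 8 = 8
octal game heap: Grundy value = 44. Running XOR: 8 XOR 44 = 36
The combined Grundy value is 36.

36


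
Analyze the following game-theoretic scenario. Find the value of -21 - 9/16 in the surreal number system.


x = -21, y = 9/16
Converting to common denominator: 16
x = -336/16, y = 9/16
x - y = -21 - 9/16 = -345/16

-345/16


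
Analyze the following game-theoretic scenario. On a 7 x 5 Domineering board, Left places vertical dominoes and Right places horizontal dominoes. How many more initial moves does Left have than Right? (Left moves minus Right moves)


Board is 7 x 5 (rows x cols).
Left (vertical) placements: (rows-1) * cols = 6 * 5 = 30
Right (horizontal) placements: rows * (cols-1) = 7 * 4 = 28
Advantage = Left - Right = 30 - 28 = 2

2


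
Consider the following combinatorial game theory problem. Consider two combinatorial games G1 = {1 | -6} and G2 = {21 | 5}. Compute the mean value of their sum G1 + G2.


G1 = {1 | -6}, G2 = {21 | 5}
Each is a switch {a | b} with numbers a > b; its mean value is (a + b)/2, and mean value is additive over game sums: m(G1 + G2) = m(G1) + m(G2).
Mean of G1 = (1 + (-6))/2 = -5/2 = -5/2
Mean of G2 = (21 + (5))/2 = 26/2 = 13
Mean of G1 + G2 = -5/2 + 13 = 21/2

21/2


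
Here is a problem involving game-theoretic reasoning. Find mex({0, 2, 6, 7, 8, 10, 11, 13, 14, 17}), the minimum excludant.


Set = {0, 2, 6, 7, 8, 10, 11, 13, 14, 17}
0 is in the set.
1 is NOT in the set. This is the mex.
mex = 1

1


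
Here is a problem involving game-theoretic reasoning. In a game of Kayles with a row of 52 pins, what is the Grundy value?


Kayles: a move removes 1 or 2 adjacent pins from a contiguous row.
Removing pins from a row of k leaves two independent rows (a, b) with a + b = k - 1 (one pin) or a + b = k - 2 (two pins); an end removal gives a = 0.
By Sprague-Grundy, G(k) = mex{ G(a) XOR G(b) } over all these splits. G(0) = 0.
G(1): splits (0,0):0^0=0 -> mex({0}) = 1
G(2): splits (0,1):0^1=1 (0,0):0^0=0 -> mex({0, 1}) = 2
G(3): splits (0,2):0^2=2 (1,1):1^1=0 (0,1):0^1=1 -> mex({0, 1, 2}) = 3
G(4): splits (0,3):0^3=3 (1,2):1^2=3 (0,2):0^2=2 (1,1):1^1=0 -> mex({0, 2, 3}) = 1
G(5): splits (0,4):0^1=1 (1,3):1^3=2 (2,2):2^2=0 (0,3):0^3=3 (1,2):1^2=3 -> mex({0, 1, 2, 3}) = 4
G(6) = mex({0, 1, 2, 4}) = 3
G(7) = mex({0, 1, 3, 4, 5}) = 2
G(8) = mex({0, 2, 3, 5, 6}) = 1
G(9) = mex({0, 1, 2, 3, 6, 7}) = 4
G(10) = mex({0, 1, 3, 4, 5, 7}) = 2
G(11) = mex({0, 1, 2, 3, 4, 5}) = 6
G(12) = mex({0, 1, 2, 3, 5, 6, 7}) = 4
G(13) = mex({0, 2, 3, 4, 6, 7}) = 1
G(14) = mex({0, 1, 4, 5, 6, 7}) = 2
G(15) = mex({0, 1, 2, 3, 4, 5, 6}) = 7
G(16) = mex({0, 2, 3, 5, 6, 7}) = 1
G(17) = mex({0, 1, 2, 3, 5, 6, 7}) = 4
G(18) = mex({0, 1, 2, 4, 5, 6}) = 3
G(19) = mex({0, 1, 3, 4, 5, 7}) = 2
G(20) = mex({0, 2, 3, 4, 5, 6, 7}) = 1
G(21) = mex({0, 1, 2, 3, 5, 6, 7}) = 4
G(22) = mex({0, 1, 2, 3, 4, 5, 7}) = 6
G(23) = mex({0, 1, 2, 3, 4, 5, 6}) = 7
G(24) = mex({0, 1, 2, 3, 5, 6, 7}) = 4
G(25) = mex({0, 2, 3, 4, 6, 7}) = 1
G(26) = mex({0, 1, 3, 4, 5, 6, 7}) = 2
G(27) = mex({0, 1, 2, 3, 4, 5, 6, 7}) = 8
G(28) = mex({0, 1, 2, 3, 4, 6, 7, 8}) = 5
G(29) = mex({0, 1, 2, 3, 5, 6, 7, 8, 9}) = 4
G(30) = mex({0, 1, 2, 3, 4, 5, 6, 9, 10}) = 7
G(31) = mex({0, 1, 3, 4, 5, 7, 10, 11}) = 2
G(32) = mex({0, 2, 3, 4, 5, 6, 7, 9, 11}) = 1
G(33) = mex({0, 1, 2, 3, 4, 5, 6, 7, 9, 12}) = 8
G(34) = mex({0, 1, 2, 3, 4, 5, 7, 8, 11, 12}) = 6
G(35) = mex({0, 1, 2, 3, 4, 5, 6, 8, 9, 10, 11}) = 7
G(36) = mex({0, 1, 2, 3, 5, 6, 7, 9, 10}) = 4
G(37) = mex({0, 2, 3, 4, 6, 7, 9, 10, 11, 12}) = 1
G(38) = mex({0, 1, 3, 4, 5, 6, 7, 9, 10, 11, 12}) = 2
G(39) = mex({0, 1, 2, 4, 5, 6, 7, 9, 10, 12, 14}) = 3
G(40) = mex({0, 2, 3, 4, 6, 7, 11, 12, 14}) = 1
G(41) = mex({0, 1, 2, 3, 5, 6, 7, 9, 10, 11, 12}) = 4
G(42) = mex({0, 1, 2, 3, 4, 5, 6, 9, 10}) = 7
G(43) = mex({0, 1, 3, 4, 5, 7, 9, 10, 12, 15}) = 2
G(44) = mex({0, 2, 3, 4, 5, 6, 7, 9, 10, 12, 15}) = 1
G(45) = mex({0, 1, 2, 3, 4, 5, 6, 7, 9, 10, 12, 14}) = 8
G(46) = mex({0, 1, 3, 4, 5, 7, 8, 11, 12, 14}) = 2
G(47) = mex({0, 1, 2, 3, 4, 5, 6, 8, 9, 10, 11, 12}) = 7
G(48) = mex({0, 1, 2, 3, 5, 6, 7, 9, 10}) = 4
G(49) = mex({0, 2, 3, 4, 6, 7, 9, 10, 11, 12, 15}) = 1
G(50) = mex({0, 1, 4, 5, 6, 7, 9, 11, 12, 14, 15}) = 2
G(51) = mex({0, 1, 2, 3, 4, 5, 6, 7, 9, 12, 14, 15}) = 8
G(52) = mex({0, 2, 3, 4, 5, 6, 7, 8, 11, 12, 15}) = 1
Therefore G(52) = 1.

1


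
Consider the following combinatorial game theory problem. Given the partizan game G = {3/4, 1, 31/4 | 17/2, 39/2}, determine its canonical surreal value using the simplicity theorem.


Left options: {3/4, 1, 31/4}, max = 31/4
Right options: {17/2, 39/2}, min = 17/2
All options are numbers and max(Left) < min(Right), so by the simplicity theorem the value is the simplest (earliest-born) number strictly between 31/4 and 17/2.
The only integer strictly between 31/4 and 17/2 is 8.
No non-integer in the interval can be simpler: if x is a non-integer in the interval, then floor(x) or ceil(x) also lies in the interval (the interval contains an integer), and both are proper prefixes of x's sign expansion, i.e. born earlier. So the game value is 8.
Game value = 8

8


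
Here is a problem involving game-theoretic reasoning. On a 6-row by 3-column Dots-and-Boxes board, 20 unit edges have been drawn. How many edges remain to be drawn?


Grid: 6 x 3 boxes, i.e. 7 rows and 4 columns of dots.
Horizontal edges: (rows + 1) * cols = 7 * 3 = 21
Vertical edges: rows * (cols + 1) = 6 * 4 = 24
Total edges: 21 + 24 = 45
Edges drawn: 20
Remaining: 45 - 20 = 25

25


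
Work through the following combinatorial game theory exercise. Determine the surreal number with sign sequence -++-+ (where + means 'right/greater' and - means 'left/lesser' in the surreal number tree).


Sign expansion: -++-+
Rule: track bounds (lo, hi), initially (-inf, +inf). On '+', the current value becomes lo and we move to the simplest number in (value, hi): value + 1 if hi = +inf, otherwise the midpoint (value + hi)/2. On '-', the current value becomes hi and we move to value - 1 if lo = -inf, otherwise the midpoint (lo + value)/2.
Start at 0.
Step 1: sign = -, move left. Bounds: (-inf, 0). Value = -1
Step 2: sign = +, move right. Bounds: (-1, 0). Value = -1/2
Step 3: sign = +, move right. Bounds: (-1/2, 0). Value = -1/4
Step 4: sign = -, move left. Bounds: (-1/2, -1/4). Value = -3/8
Step 5: sign = +, move right. Bounds: (-3/8, -1/4). Value = -5/16
The surreal number with sign expansion -++-+ is -5/16.

-5/16


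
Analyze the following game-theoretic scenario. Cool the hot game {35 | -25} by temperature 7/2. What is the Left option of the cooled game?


Original game: {35 | -25} (a switch {a | b} with a > b).
Cooling by t (for t below the temperature (a - b)/2 = 30) taxes each move by t: {a | b} cooled by t is {a - t | b + t}.
Cooling amount: t = 7/2
Cooled Left option: 35 - 7/2 = 63/2
Cooled Right option: -25 + 7/2 = -43/2
Cooled game: {63/2 | -43/2}
Left option = 63/2

63/2


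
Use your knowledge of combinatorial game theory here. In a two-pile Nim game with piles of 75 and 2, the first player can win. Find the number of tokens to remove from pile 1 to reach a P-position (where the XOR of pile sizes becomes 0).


Piles: 75 and 2
Current XOR: 75 XOR 2 = 73 (non-zero, so this is an N-position).
To make the XOR zero, we need to find a move that balances the piles.
For pile 1 (size 75): target = 75 XOR 73 = 2
We reduce pile 1 from 75 to 2.
Tokens removed: 75 - 2 = 73
Verification: 2 XOR 2 = 0

73


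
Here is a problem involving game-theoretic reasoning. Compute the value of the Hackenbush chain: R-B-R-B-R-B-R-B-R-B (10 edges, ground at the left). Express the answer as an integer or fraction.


Edges (from ground): R-B-R-B-R-B-R-B-R-B
By Berlekamp's sign-expansion rule, a Blue-Red Hackenbush stalk has the value of the surreal number whose sign sequence is the edge sequence with B -> + and R -> -.
Sign sequence: -+-+-+-+-+
Trace the sign expansion in the surreal number tree, starting from 0:
Edge 1: R (sign -) -> bounds (-inf, 0), value = -1
Edge 2: B (sign +) -> bounds (-1, 0), value = -1/2
Edge 3: R (sign -) -> bounds (-1, -1/2), value = -3/4
Edge 4: B (sign +) -> bounds (-3/4, -1/2), value = -5/8
Edge 5: R (sign -) -> bounds (-3/4, -5/8), value = -11/16
Edge 6: B (sign +) -> bounds (-11/16, -5/8), value = -21/32
Edge 7: R (sign -) -> bounds (-11/16, -21/32), value = -43/64
Edge 8: B (sign +) -> bounds (-43/64, -21/32), value = -85/128
Edge 9: R (sign -) -> bounds (-43/64, -85/128), value = -171/256
Edge 10: B (sign +) -> bounds (-171/256, -85/128), value = -341/512
Game value = -341/512

-341/512


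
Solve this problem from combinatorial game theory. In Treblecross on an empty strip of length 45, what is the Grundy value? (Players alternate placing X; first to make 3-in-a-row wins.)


Treblecross: place X on empty cells; 3-in-a-row wins.
Playing within two cells of an existing X lets the opponent win at once, so sensible play treats the cells i-2..i+2 around each X as dead. The player left with no safe cell loses, so this is a normal-play take-away game on strips of safe cells.
Placing X at cell i (0-indexed) of a strip of k safe cells leaves independent strips of sizes max(0, i-2) and max(0, k-i-3). Hence G(k) = mex{ G(max(0,i-2)) XOR G(max(0,k-i-3)) : 0 <= i < k }, with G(0) = 0.
G(1): splits (0,0):0^0=0 -> mex({0}) = 1
G(2): splits (0,0):0^0=0 -> mex({0}) = 1
G(3): splits (0,0):0^0=0 -> mex({0}) = 1
G(4): splits (0,1):0^1=1 (0,0):0^0=0 -> mex({0, 1}) = 2
G(5): splits (0,2):0^1=1 (0,1):0^1=1 (0,0):0^0=0 -> mex({0, 1}) = 2
G(6) = mex({1}) = 0
G(7) = mex({0, 1, 2}) = 3
G(8) = mex({0, 1, 2}) = 3
G(9) = mex({0, 2}) = 1
G(10) = mex({0, 2, 3}) = 1
G(11) = mex({0, 3}) = 1
G(12) = mex({1, 3}) = 0
G(13) = mex({0, 1, 2, 3}) = 4
G(14) = mex({0, 1, 2}) = 3
G(15) = mex({0, 1, 2}) = 3
G(16) = mex({0, 1, 2, 4}) = 3
G(17) = mex({0, 1, 3, 4}) = 2
G(18) = mex({0, 1, 3, 4}) = 2
G(19) = mex({0, 1, 3, 5}) = 2
G(20) = mex({0, 1, 2, 3, 5}) = 4
G(21) = mex({0, 1, 2, 3, 5}) = 4
G(22) = mex({1, 2, 6}) = 0
G(23) = mex({0, 1, 2, 3, 4, 6}) = 5
G(24) = mex({0, 1, 2, 3, 4}) = 5
G(25) = mex({0, 1, 3, 4, 7}) = 2
G(26) = mex({0, 1, 3, 4, 5, 7}) = 2
G(27) = mex({0, 1, 3, 5}) = 2
G(28) = mex({0, 1, 2, 5}) = 3
G(29) = mex({0, 1, 2, 4, 5, 6}) = 3
G(30) = mex({1, 2, 4, 6}) = 0
G(31) = mex({0, 1, 2, 3, 4, 6}) = 5
G(32) = mex({1, 2, 3, 4, 7}) = 0
G(33) = mex({0, 3, 7}) = 1
G(34) = mex({0, 2, 3, 5, 7}) = 1
G(35) = mex({0, 2, 3, 5, 6}) = 1
G(36) = mex({0, 1, 2, 5, 6}) = 3
G(37) = mex({0, 1, 2, 4, 5, 6}) = 3
G(38) = mex({0, 1, 2, 4}) = 3
G(39) = mex({0, 1, 2, 3, 4, 7}) = 5
G(40) = mex({0, 1, 2, 3, 4, 5, 7}) = 6
G(41) = mex({0, 1, 2, 3, 5, 7}) = 4
G(42) = mex({0, 1, 2, 3, 5, 6, 7}) = 4
G(43) = mex({0, 2, 3, 5, 6}) = 1
G(44) = mex({1, 2, 3, 4, 5, 6}) = 0
G(45) = mex({0, 1, 2, 3, 4, 6, 7}) = 5
Therefore G(45) = 5.

5


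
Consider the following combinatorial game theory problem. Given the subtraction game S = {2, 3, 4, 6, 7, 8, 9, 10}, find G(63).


The subtraction set is S = {2, 3, 4, 6, 7, 8, 9, 10}.
G(k) = mex{ G(k - s) : s in S, s <= k }. We compute iteratively: G(0) = 0.
G(1) = mex({}) = 0
G(2) = mex({0}) = 1
G(3) = mex({0}) = 1
G(4) = mex({0, 1}) = 2
G(5) = mex({0, 1}) = 2
G(6) = mex({0, 1, 2}) = 3
G(7) = mex({0, 1, 2}) = 3
G(8) = mex({0, 1, 2, 3}) = 4
G(9) = mex({0, 1, 2, 3}) = 4
G(10) = mex({0, 1, 2, 3, 4}) = 5
G(11) = mex({0, 1, 2, 3, 4}) = 5
G(12) = mex({1, 2, 3, 4, 5}) = 0
G(13) = mex({1, 2, 3, 4, 5}) = 0
G(14) = mex({0, 2, 3, 4, 5}) = 1
G(15) = mex({0, 2, 3, 4, 5}) = 1
G(16) = mex({0, 1, 3, 4, 5}) = 2
G(17) = mex({0, 1, 3, 4, 5}) = 2
G(18) = mex({0, 1, 2, 4, 5}) = 3
G(19) = mex({0, 1, 2, 4, 5}) = 3
G(20) = mex({0, 1, 2, 3, 5}) = 4
G(21) = mex({0, 1, 2, 3, 5}) = 4
Observe that G(12)..G(21) = 0, 0, 1, 1, 2, 2, 3, 3, 4, 4 repeats G(0)..G(9) = 0, 0, 1, 1, 2, 2, 3, 3, 4, 4.
For k >= max(S) = 10, G(k) is determined by the previous 10 values G(k-10)..G(k-1); a window of 10 consecutive values has recurred shifted by 12, so by induction G(k + 12) = G(k) for all k >= 0: the sequence is periodic from the start with period 12.
One period: G(0..11) = 0, 0, 1, 1, 2, 2, 3, 3, 4, 4, 5, 5.
63 mod 12 = 3, so G(63) = G(3) = 1.

1


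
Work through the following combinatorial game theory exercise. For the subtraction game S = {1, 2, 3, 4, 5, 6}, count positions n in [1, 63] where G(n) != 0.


Subtraction set S = {1, 2, 3, 4, 5, 6}, so G(n) = n mod 7.
G(n) = 0 when n is a multiple of 7.
Multiples of 7 in [1, 63]: 9
N-positions (nonzero Grundy) = 63 - 9 = 54

54


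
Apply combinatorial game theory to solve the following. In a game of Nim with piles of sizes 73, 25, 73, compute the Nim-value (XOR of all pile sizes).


We need the XOR (exclusive or) of all pile sizes.
After XOR-ing pile 1 (size 73): 0 XOR 73 = 73
After XOR-ing pile 2 (size 25): 73 XOR 25 = 80
After XOR-ing pile 3 (size 73): 80 XOR 73 = 25
The Nim-value of this position is 25.

25


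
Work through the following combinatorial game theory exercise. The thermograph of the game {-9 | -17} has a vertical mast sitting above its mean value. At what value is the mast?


Game = {-9 | -17}, a switch {a | b} with numbers a > b.
Its thermograph has left wall a - t and right wall b + t, which meet at t = (a - b)/2, where both equal (a + b)/2. So the mast (mean value) is at (a + b)/2.
Mean = (-9 + (-17))/2 = -26/2 = -13

-13


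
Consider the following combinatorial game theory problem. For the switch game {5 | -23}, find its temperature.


The game is {5 | -23}, a switch {a | b} with numbers a > b.
Cooling {a | b} by t gives {a - t | b + t}, which stops being hot when a - t = b + t, i.e. at t = (a - b)/2. So the temperature of a switch is (a - b)/2.
Temperature = (Left option - Right option) / 2
= (5 - (-23)) / 2
= 28 / 2
= 14

14


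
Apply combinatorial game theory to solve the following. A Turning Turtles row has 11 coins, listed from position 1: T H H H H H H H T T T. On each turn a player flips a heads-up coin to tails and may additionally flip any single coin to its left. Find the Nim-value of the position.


Coins: T H H H H H H H T T T
Key fact: a single head at position k behaves exactly like a Nim heap of size k (turning it to T and optionally flipping a coin at j < k corresponds to moving the heap from k to j, or to 0), and heads combine as a disjunctive sum (two heads at the same place would cancel, matching j XOR j = 0). So the Nim-value is the XOR of the 1-indexed positions of the heads.
Face-up positions (1-indexed): [2, 3, 4, 5, 6, 7, 8]
XOR 0 with 2: 0 XOR 2 = 2
XOR 2 with 3: 2 XOR 3 = 1
XOR 1 with 4: 1 XOR 4 = 5
XOR 5 with 5: 5 XOR 5 = 0
XOR 0 with 6: 0 XOR 6 = 6
XOR 6 with 7: 6 XOR 7 = 1
XOR 1 with 8: 1 XOR 8 = 9
Nim-value = 9

9


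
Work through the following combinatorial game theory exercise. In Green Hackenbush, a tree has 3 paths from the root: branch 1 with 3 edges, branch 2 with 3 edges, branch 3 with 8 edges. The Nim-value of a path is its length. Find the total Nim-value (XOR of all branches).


The tree has 3 branches from the ground vertex.
In Green Hackenbush, the Nim-value of a simple path of length k is k.
Branch 1: length 3, Nim-value = 3
Branch 2: length 3, Nim-value = 3
Branch 3: length 8, Nim-value = 8
Total Nim-value = XOR of all branch values:
0 XOR 3 = 3
3 XOR 3 = 0
0 XOR 8 = 8
Nim-value of the tree = 8

8


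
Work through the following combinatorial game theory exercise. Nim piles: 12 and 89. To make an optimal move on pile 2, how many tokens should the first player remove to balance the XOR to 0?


Piles: 12 and 89
Current XOR: 12 XOR 89 = 85 (non-zero, so this is an N-position).
To make the XOR zero, we need to find a move that balances the piles.
For pile 2 (size 89): target = 89 XOR 85 = 12
We reduce pile 2 from 89 to 12.
Tokens removed: 89 - 12 = 77
Verification: 12 XOR 12 = 0

77


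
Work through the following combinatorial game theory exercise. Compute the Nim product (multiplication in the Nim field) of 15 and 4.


Nim multiplication is bilinear over XOR: (u XOR v) * w = (u*w) XOR (v*w).
So we split each operand into its bit components and XOR the pairwise Nim products.
15 = 1 + 2 + 4 + 8 (as XOR of powers of 2).
4 = 4 (as XOR of powers of 2).
Using the standard Nim-product table on single bits:
  2*2 = 3,   2*4 = 8,   2*8 = 12,
  4*4 = 6,   4*8 = 11,  8*8 = 13,
and  1*x = x (identity), k*l = l*k (commutative).
Pairwise Nim products:
  1 * 4 = 4
  2 * 4 = 8
  4 * 4 = 6
  8 * 4 = 11
XOR them: 4 XOR 8 XOR 6 XOR 11 = 1.
Result: 15 * 4 = 1 (in Nim).

1


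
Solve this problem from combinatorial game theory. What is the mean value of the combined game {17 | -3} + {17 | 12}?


G1 = {17 | -3}, G2 = {17 | 12}
Each is a switch {a | b} with numbers a > b; its mean value is (a + b)/2, and mean value is additive over game sums: m(G1 + G2) = m(G1) + m(G2).
Mean of G1 = (17 + (-3))/2 = 14/2 = 7
Mean of G2 = (17 + (12))/2 = 29/2 = 29/2
Mean of G1 + G2 = 7 + 29/2 = 43/2

43/2


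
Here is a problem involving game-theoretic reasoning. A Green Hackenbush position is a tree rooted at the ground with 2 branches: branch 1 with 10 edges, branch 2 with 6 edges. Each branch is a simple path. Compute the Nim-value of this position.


The tree has 2 branches from the ground vertex.
In Green Hackenbush, the Nim-value of a simple path of length k is k.
Branch 1: length 10, Nim-value = 10
Branch 2: length 6, Nim-value = 6
Total Nim-value = XOR of all branch values:
0 XOR 10 = 10
10 XOR 6 = 12
Nim-value of the tree = 12

12


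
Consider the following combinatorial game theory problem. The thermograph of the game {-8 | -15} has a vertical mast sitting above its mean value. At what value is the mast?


Game = {-8 | -15}, a switch {a | b} with numbers a > b.
Its thermograph has left wall a - t and right wall b + t, which meet at t = (a - b)/2, where both equal (a + b)/2. So the mast (mean value) is at (a + b)/2.
Mean = (-8 + (-15))/2 = -23/2 = -23/2

-23/2


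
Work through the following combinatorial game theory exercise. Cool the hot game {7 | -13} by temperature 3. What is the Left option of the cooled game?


Original game: {7 | -13} (a switch {a | b} with a > b).
Cooling by t (for t below the temperature (a - b)/2 = 10) taxes each move by t: {a | b} cooled by t is {a - t | b + t}.
Cooling amount: t = 3
Cooled Left option: 7 - 3 = 4
Cooled Right option: -13 + 3 = -10
Cooled game: {4 | -10}
Left option = 4

4


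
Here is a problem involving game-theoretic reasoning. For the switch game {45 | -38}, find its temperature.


The game is {45 | -38}, a switch {a | b} with numbers a > b.
Cooling {a | b} by t gives {a - t | b + t}, which stops being hot when a - t = b + t, i.e. at t = (a - b)/2. So the temperature of a switch is (a - b)/2.
Temperature = (Left option - Right option) / 2
= (45 - (-38)) / 2
= 83 / 2
= 83/2

83/2


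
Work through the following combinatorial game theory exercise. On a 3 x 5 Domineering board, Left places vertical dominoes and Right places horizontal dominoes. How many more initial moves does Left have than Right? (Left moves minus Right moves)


Board is 3 x 5 (rows x cols).
Left (vertical) placements: (rows-1) * cols = 2 * 5 = 10
Right (horizontal) placements: rows * (cols-1) = 3 * 4 = 12
Advantage = Left - Right = 10 - 12 = -2

-2


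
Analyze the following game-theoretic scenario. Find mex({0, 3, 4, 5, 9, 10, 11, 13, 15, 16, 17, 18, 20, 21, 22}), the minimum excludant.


Set = {0, 3, 4, 5, 9, 10, 11, 13, 15, 16, 17, 18, 20, 21, 22}
0 is in the set.
1 is NOT in the set. This is the mex.
mex = 1

1


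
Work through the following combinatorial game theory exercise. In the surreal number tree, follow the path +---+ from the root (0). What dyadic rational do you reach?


Sign expansion: +---+
Rule: track bounds (lo, hi), initially (-inf, +inf). On '+', the current value becomes lo and we move to the simplest number in (value, hi): value + 1 if hi = +inf, otherwise the midpoint (value + hi)/2. On '-', the current value becomes hi and we move to value - 1 if lo = -inf, otherwise the midpoint (lo + value)/2.
Start at 0.
Step 1: sign = +, move right. Bounds: (0, +inf). Value = 1
Step 2: sign = -, move left. Bounds: (0, 1). Value = 1/2
Step 3: sign = -, move left. Bounds: (0, 1/2). Value = 1/4
Step 4: sign = -, move left. Bounds: (0, 1/4). Value = 1/8
Step 5: sign = +, move right. Bounds: (1/8, 1/4). Value = 3/16
The surreal number with sign expansion +---+ is 3/16.

3/16


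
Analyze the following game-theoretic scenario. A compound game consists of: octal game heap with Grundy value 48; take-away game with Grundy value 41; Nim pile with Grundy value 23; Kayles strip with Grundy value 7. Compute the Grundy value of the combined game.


By the Sprague-Grundy theorem, the Grundy value of a sum of games is the XOR of individual Grundy values.
octal game heap: Grundy value = 48. Running XOR: 0 XOR 48 = 48
take-away game: Grundy value = 41. Running XOR: 48 XOR 41 = 25
Nim pile: Grundy value = 23. Running XOR: 25 XOR 23 = 14
Kayles strip: Grundy value = 7. Running XOR: 14 XOR 7 = 9
The combined Grundy value is 9.

9


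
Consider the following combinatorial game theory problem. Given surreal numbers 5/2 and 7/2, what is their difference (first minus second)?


x = 5/2, y = 7/2
Converting to common denominator: 2
x = 5/2, y = 7/2
x - y = 5/2 - 7/2 = -1

-1


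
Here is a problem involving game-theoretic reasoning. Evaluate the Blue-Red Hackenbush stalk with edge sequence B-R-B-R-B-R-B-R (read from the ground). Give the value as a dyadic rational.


Edges (from ground): B-R-B-R-B-R-B-R
By Berlekamp's sign-expansion rule, a Blue-Red Hackenbush stalk has the value of the surreal number whose sign sequence is the edge sequence with B -> + and R -> -.
Sign sequence: +-+-+-+-
Trace the sign expansion in the surreal number tree, starting from 0:
Edge 1: B (sign +) -> bounds (0, +inf), value = 1
Edge 2: R (sign -) -> bounds (0, 1), value = 1/2
Edge 3: B (sign +) -> bounds (1/2, 1), value = 3/4
Edge 4: R (sign -) -> bounds (1/2, 3/4), value = 5/8
Edge 5: B (sign +) -> bounds (5/8, 3/4), value = 11/16
Edge 6: R (sign -) -> bounds (5/8, 11/16), value = 21/32
Edge 7: B (sign +) -> bounds (21/32, 11/16), value = 43/64
Edge 8: R (sign -) -> bounds (21/32, 43/64), value = 85/128
Game value = 85/128

85/128


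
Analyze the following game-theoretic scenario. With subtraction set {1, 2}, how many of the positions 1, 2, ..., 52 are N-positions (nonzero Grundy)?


Subtraction set S = {1, 2}, so G(n) = n mod 3.
G(n) = 0 when n is a multiple of 3.
Multiples of 3 in [1, 52]: 17
N-positions (nonzero Grundy) = 52 - 17 = 35

35


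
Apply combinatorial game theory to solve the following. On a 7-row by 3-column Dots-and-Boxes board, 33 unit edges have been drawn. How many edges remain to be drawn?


Grid: 7 x 3 boxes, i.e. 8 rows and 4 columns of dots.
Horizontal edges: (rows + 1) * cols = 8 * 3 = 24
Vertical edges: rows * (cols + 1) = 7 * 4 = 28
Total edges: 24 + 28 = 52
Edges drawn: 33
Remaining: 52 - 33 = 19

19


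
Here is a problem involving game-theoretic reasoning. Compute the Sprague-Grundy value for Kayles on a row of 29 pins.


Kayles: a move removes 1 or 2 adjacent pins from a contiguous row.
Removing pins from a row of k leaves two independent rows (a, b) with a + b = k - 1 (one pin) or a + b = k - 2 (two pins); an end removal gives a = 0.
By Sprague-Grundy, G(k) = mex{ G(a) XOR G(b) } over all these splits. G(0) = 0.
G(1): splits (0,0):0^0=0 -> mex({0}) = 1
G(2): splits (0,1):0^1=1 (0,0):0^0=0 -> mex({0, 1}) = 2
G(3): splits (0,2):0^2=2 (1,1):1^1=0 (0,1):0^1=1 -> mex({0, 1, 2}) = 3
G(4): splits (0,3):0^3=3 (1,2):1^2=3 (0,2):0^2=2 (1,1):1^1=0 -> mex({0, 2, 3}) = 1
G(5): splits (0,4):0^1=1 (1,3):1^3=2 (2,2):2^2=0 (0,3):0^3=3 (1,2):1^2=3 -> mex({0, 1, 2, 3}) = 4
G(6) = mex({0, 1, 2, 4}) = 3
G(7) = mex({0, 1, 3, 4, 5}) = 2
G(8) = mex({0, 2, 3, 5, 6}) = 1
G(9) = mex({0, 1, 2, 3, 6, 7}) = 4
G(10) = mex({0, 1, 3, 4, 5, 7}) = 2
G(11) = mex({0, 1, 2, 3, 4, 5}) = 6
G(12) = mex({0, 1, 2, 3, 5, 6, 7}) = 4
G(13) = mex({0, 2, 3, 4, 6, 7}) = 1
G(14) = mex({0, 1, 4, 5, 6, 7}) = 2
G(15) = mex({0, 1, 2, 3, 4, 5, 6}) = 7
G(16) = mex({0, 2, 3, 5, 6, 7}) = 1
G(17) = mex({0, 1, 2, 3, 5, 6, 7}) = 4
G(18) = mex({0, 1, 2, 4, 5, 6}) = 3
G(19) = mex({0, 1, 3, 4, 5, 7}) = 2
G(20) = mex({0, 2, 3, 4, 5, 6, 7}) = 1
G(21) = mex({0, 1, 2, 3, 5, 6, 7}) = 4
G(22) = mex({0, 1, 2, 3, 4, 5, 7}) = 6
G(23) = mex({0, 1, 2, 3, 4, 5, 6}) = 7
G(24) = mex({0, 1, 2, 3, 5, 6, 7}) = 4
G(25) = mex({0, 2, 3, 4, 6, 7}) = 1
G(26) = mex({0, 1, 3, 4, 5, 6, 7}) = 2
G(27) = mex({0, 1, 2, 3, 4, 5, 6, 7}) = 8
G(28) = mex({0, 1, 2, 3, 4, 6, 7, 8}) = 5
G(29) = mex({0, 1, 2, 3, 5, 6, 7, 8, 9}) = 4
Therefore G(29) = 4.

4


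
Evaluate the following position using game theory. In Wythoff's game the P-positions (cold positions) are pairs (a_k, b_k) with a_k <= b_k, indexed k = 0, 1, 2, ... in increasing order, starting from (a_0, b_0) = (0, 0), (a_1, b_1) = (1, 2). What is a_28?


By Wythoff's theorem, a_k = floor(k * phi) and b_k = floor(k * phi^2) = a_k + k, where phi = (1 + sqrt(5))/2 is the golden ratio.
phi = (1 + sqrt(5))/2 = 1.618034
k = 28
k * phi = 28 * 1.618034 = 45.304952
a_28 = floor(k * phi) = 45

45


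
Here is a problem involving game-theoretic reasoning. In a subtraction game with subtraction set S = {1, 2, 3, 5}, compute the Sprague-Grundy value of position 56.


The subtraction set is S = {1, 2, 3, 5}.
G(k) = mex{ G(k - s) : s in S, s <= k }. We compute iteratively: G(0) = 0.
G(1) = mex({0}) = 1
G(2) = mex({0, 1}) = 2
G(3) = mex({0, 1, 2}) = 3
G(4) = mex({1, 2, 3}) = 0
G(5) = mex({0, 2, 3}) = 1
G(6) = mex({0, 1, 3}) = 2
G(7) = mex({0, 1, 2}) = 3
G(8) = mex({1, 2, 3}) = 0
Observe that G(4)..G(8) = 0, 1, 2, 3, 0 repeats G(0)..G(4) = 0, 1, 2, 3, 0.
For k >= max(S) = 5, G(k) is determined by the previous 5 values G(k-5)..G(k-1); a window of 5 consecutive values has recurred shifted by 4, so by induction G(k + 4) = G(k) for all k >= 0: the sequence is periodic from the start with period 4.
One period: G(0..3) = 0, 1, 2, 3.
56 mod 4 = 0, so G(56) = G(0) = 0.

0


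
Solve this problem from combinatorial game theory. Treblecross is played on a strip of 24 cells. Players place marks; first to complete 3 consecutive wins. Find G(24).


Treblecross: place X on empty cells; 3-in-a-row wins.
Playing within two cells of an existing X lets the opponent win at once, so sensible play treats the cells i-2..i+2 around each X as dead. The player left with no safe cell loses, so this is a normal-play take-away game on strips of safe cells.
Placing X at cell i (0-indexed) of a strip of k safe cells leaves independent strips of sizes max(0, i-2) and max(0, k-i-3). Hence G(k) = mex{ G(max(0,i-2)) XOR G(max(0,k-i-3)) : 0 <= i < k }, with G(0) = 0.
G(1): splits (0,0):0^0=0 -> mex({0}) = 1
G(2): splits (0,0):0^0=0 -> mex({0}) = 1
G(3): splits (0,0):0^0=0 -> mex({0}) = 1
G(4): splits (0,1):0^1=1 (0,0):0^0=0 -> mex({0, 1}) = 2
G(5): splits (0,2):0^1=1 (0,1):0^1=1 (0,0):0^0=0 -> mex({0, 1}) = 2
G(6) = mex({1}) = 0
G(7) = mex({0, 1, 2}) = 3
G(8) = mex({0, 1, 2}) = 3
G(9) = mex({0, 2}) = 1
G(10) = mex({0, 2, 3}) = 1
G(11) = mex({0, 3}) = 1
G(12) = mex({1, 3}) = 0
G(13) = mex({0, 1, 2, 3}) = 4
G(14) = mex({0, 1, 2}) = 3
G(15) = mex({0, 1, 2}) = 3
G(16) = mex({0, 1, 2, 4}) = 3
G(17) = mex({0, 1, 3, 4}) = 2
G(18) = mex({0, 1, 3, 4}) = 2
G(19) = mex({0, 1, 3, 5}) = 2
G(20) = mex({0, 1, 2, 3, 5}) = 4
G(21) = mex({0, 1, 2, 3, 5}) = 4
G(22) = mex({1, 2, 6}) = 0
G(23) = mex({0, 1, 2, 3, 4, 6}) = 5
G(24) = mex({0, 1, 2, 3, 4}) = 5
Therefore G(24) = 5.

5


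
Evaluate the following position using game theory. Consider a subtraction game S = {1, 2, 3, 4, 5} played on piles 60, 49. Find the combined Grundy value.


Subtraction set: {1, 2, 3, 4, 5}
For this subtraction set, G(n) = n mod 6 (period = max + 1 = 6).
Pile 1 (size 60): G(60) = 60 mod 6 = 0
Pile 2 (size 49): G(49) = 49 mod 6 = 1
Total Grundy value = XOR of all: 0 XOR 1 = 1

1


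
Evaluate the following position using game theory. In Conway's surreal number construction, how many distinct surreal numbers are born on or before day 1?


Day 0: {|} = 0 is born. Count = 1.
Day n: the number of surreal numbers born by day n is 2^(n+1) - 1.
By day 0: 2^1 - 1 = 1
By day 1: 2^2 - 1 = 3
By day 1: 3 surreal numbers.

3


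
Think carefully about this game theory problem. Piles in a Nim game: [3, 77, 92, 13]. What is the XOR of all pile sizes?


We need the XOR (exclusive or) of all pile sizes.
After XOR-ing pile 1 (size 3): 0 XOR 3 = 3
After XOR-ing pile 2 (size 77): 3 XOR 77 = 78
After XOR-ing pile 3 (size 92): 78 XOR 92 = 18
After XOR-ing pile 4 (size 13): 18 XOR 13 = 31
The Nim-value of this position is 31.

31


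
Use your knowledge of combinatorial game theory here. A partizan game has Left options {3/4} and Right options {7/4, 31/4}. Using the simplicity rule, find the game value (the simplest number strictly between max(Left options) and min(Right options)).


Left options: {3/4}, max = 3/4
Right options: {7/4, 31/4}, min = 7/4
All options are numbers and max(Left) < min(Right), so by the simplicity theorem the value is the simplest (earliest-born) number strictly between 3/4 and 7/4.
The only integer strictly between 3/4 and 7/4 is 1.
No non-integer in the interval can be simpler: if x is a non-integer in the interval, then floor(x) or ceil(x) also lies in the interval (the interval contains an integer), and both are proper prefixes of x's sign expansion, i.e. born earlier. So the game value is 1.
Game value = 1

1


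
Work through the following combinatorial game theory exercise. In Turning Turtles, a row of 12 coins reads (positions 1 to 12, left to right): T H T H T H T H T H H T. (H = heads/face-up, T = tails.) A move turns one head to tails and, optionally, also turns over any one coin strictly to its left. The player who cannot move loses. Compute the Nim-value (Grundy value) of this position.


Coins: T H T H T H T H T H H T
Key fact: a single head at position k behaves exactly like a Nim heap of size k (turning it to T and optionally flipping a coin at j < k corresponds to moving the heap from k to j, or to 0), and heads combine as a disjunctive sum (two heads at the same place would cancel, matching j XOR j = 0). So the Nim-value is the XOR of the 1-indexed positions of the heads.
Face-up positions (1-indexed): [2, 4, 6, 8, 10, 11]
XOR 0 with 2: 0 XOR 2 = 2
XOR 2 with 4: 2 XOR 4 = 6
XOR 6 with 6: 6 XOR 6 = 0
XOR 0 with 8: 0 XOR 8 = 8
XOR 8 with 10: 8 XOR 10 = 2
XOR 2 with 11: 2 XOR 11 = 9
Nim-value = 9

9
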